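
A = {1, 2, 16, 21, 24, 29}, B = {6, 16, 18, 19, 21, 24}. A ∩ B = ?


A ∩ B = elements in both A and B
A = {1, 2, 16, 21, 24, 29}
B = {6, 16, 18, 19, 21, 24}
A ∩ B = {16, 21, 24}

A ∩ B = {16, 21, 24}


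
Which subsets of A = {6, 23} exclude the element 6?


A subset of A that omits 6 is a subset of A \ {6}, so there are 2^(n-1) = 2^1 = 2 of them.
Subsets excluding 6: ∅, {23}

Subsets excluding 6 (2 total): ∅, {23}


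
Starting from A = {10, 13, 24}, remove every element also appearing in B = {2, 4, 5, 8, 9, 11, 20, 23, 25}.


A \ B = elements in A but not in B
A = {10, 13, 24}
B = {2, 4, 5, 8, 9, 11, 20, 23, 25}
Remove from A any elements in B
A \ B = {10, 13, 24}

A \ B = {10, 13, 24}


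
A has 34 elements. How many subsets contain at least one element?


Total subsets = 2^n = 2^34 = 17179869184
Non-empty subsets exclude the empty set: 2^n - 1
= 17179869184 - 1
= 17179869183

Number of non-empty subsets = 17179869183


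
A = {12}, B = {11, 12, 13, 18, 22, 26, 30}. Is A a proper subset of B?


A ⊂ B requires: A ⊆ B AND A ≠ B.
A ⊆ B? Yes
A = B? No
A ⊂ B: Yes (A is a proper subset of B)

Yes, A ⊂ B


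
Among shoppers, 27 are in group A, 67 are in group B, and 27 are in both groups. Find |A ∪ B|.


|A ∪ B| = |A| + |B| - |A ∩ B|
= 27 + 67 - 27
= 67

|A ∪ B| = 67


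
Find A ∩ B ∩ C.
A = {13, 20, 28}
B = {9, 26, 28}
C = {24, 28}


A ∩ B = {28}
(A ∩ B) ∩ C = {28}

A ∩ B ∩ C = {28}


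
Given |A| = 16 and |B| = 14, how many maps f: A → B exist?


Each of |A| = 16 inputs maps to any of |B| = 14 outputs.
# functions = |B|^|A| = 14^16
= 2177953337809371136

Number of functions = 2177953337809371136


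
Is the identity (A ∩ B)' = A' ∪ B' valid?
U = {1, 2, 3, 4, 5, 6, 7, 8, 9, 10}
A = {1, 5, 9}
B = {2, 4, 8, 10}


LHS: A ∩ B = ∅
(A ∩ B)' = U \ (A ∩ B) = {1, 2, 3, 4, 5, 6, 7, 8, 9, 10}
A' = {2, 3, 4, 6, 7, 8, 10}, B' = {1, 3, 5, 6, 7, 9}
Claimed RHS: A' ∪ B' = {1, 2, 3, 4, 5, 6, 7, 8, 9, 10}
Identity is VALID: LHS = RHS = {1, 2, 3, 4, 5, 6, 7, 8, 9, 10} ✓

Identity is valid. (A ∩ B)' = A' ∪ B' = {1, 2, 3, 4, 5, 6, 7, 8, 9, 10}


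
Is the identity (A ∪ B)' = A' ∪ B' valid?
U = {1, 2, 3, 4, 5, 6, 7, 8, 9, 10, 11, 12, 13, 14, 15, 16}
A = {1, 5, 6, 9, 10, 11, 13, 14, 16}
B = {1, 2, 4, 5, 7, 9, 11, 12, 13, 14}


LHS: A ∪ B = {1, 2, 4, 5, 6, 7, 9, 10, 11, 12, 13, 14, 16}
(A ∪ B)' = U \ (A ∪ B) = {3, 8, 15}
A' = {2, 3, 4, 7, 8, 12, 15}, B' = {3, 6, 8, 10, 15, 16}
Claimed RHS: A' ∪ B' = {2, 3, 4, 6, 7, 8, 10, 12, 15, 16}
Identity is INVALID: LHS = {3, 8, 15} but the RHS claimed here equals {2, 3, 4, 6, 7, 8, 10, 12, 15, 16}. The correct form is (A ∪ B)' = A' ∩ B'.

Identity is invalid: (A ∪ B)' = {3, 8, 15} but A' ∪ B' = {2, 3, 4, 6, 7, 8, 10, 12, 15, 16}. The correct De Morgan law is (A ∪ B)' = A' ∩ B'.


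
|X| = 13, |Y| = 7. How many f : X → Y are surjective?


n = |X| = 13, k = |Y| = 7. Surjections via inclusion-exclusion:
S(n,k) = Σ(-1)^i × C(k,i) × (k-i)^n, i=0 to k
i=0: (-1)^0×C(7,0)×7^13 = 96889010407
i=1: (-1)^1×C(7,1)×6^13 = -91424858112
i=2: (-1)^2×C(7,2)×5^13 = 25634765625
i=3: (-1)^3×C(7,3)×4^13 = -2348810240
i=4: (-1)^4×C(7,4)×3^13 = 55801305
i=5: (-1)^5×C(7,5)×2^13 = -172032
i=6: (-1)^6×C(7,6)×1^13 = 7
i=7: (-1)^7×C(7,7)×0^13 = 0
Total = 28805736960

Number of surjections = 28805736960


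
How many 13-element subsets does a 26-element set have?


C(n,k) = n! / (k!(n-k)!)
C(26,13) = 26! / (13!13!)
= 10400600

C(26,13) = 10400600


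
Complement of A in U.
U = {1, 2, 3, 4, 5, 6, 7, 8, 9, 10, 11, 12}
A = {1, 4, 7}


Aᶜ = U \ A = elements in U but not in A
U = {1, 2, 3, 4, 5, 6, 7, 8, 9, 10, 11, 12}
A = {1, 4, 7}
Aᶜ = {2, 3, 5, 6, 8, 9, 10, 11, 12}

Aᶜ = {2, 3, 5, 6, 8, 9, 10, 11, 12}


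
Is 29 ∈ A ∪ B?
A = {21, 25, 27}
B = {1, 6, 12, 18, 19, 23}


A = {21, 25, 27}, B = {1, 6, 12, 18, 19, 23}
A ∪ B = all elements in A or B
A ∪ B = {1, 6, 12, 18, 19, 21, 23, 25, 27}
Checking if 29 ∈ A ∪ B
29 is not in A ∪ B → False

29 ∉ A ∪ B


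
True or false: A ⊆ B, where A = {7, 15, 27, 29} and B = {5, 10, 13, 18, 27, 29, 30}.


A ⊆ B means every element of A is in B.
Elements in A not in B: {7, 15}
So A ⊄ B.

No, A ⊄ B


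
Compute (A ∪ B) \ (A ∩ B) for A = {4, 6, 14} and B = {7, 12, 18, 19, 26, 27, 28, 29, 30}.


A △ B = (A \ B) ∪ (B \ A) = elements in exactly one of A or B
A \ B = {4, 6, 14}
B \ A = {7, 12, 18, 19, 26, 27, 28, 29, 30}
A △ B = {4, 6, 7, 12, 14, 18, 19, 26, 27, 28, 29, 30}

A △ B = {4, 6, 7, 12, 14, 18, 19, 26, 27, 28, 29, 30}


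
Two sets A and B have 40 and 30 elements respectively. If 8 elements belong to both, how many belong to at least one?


|A ∪ B| = |A| + |B| - |A ∩ B|
= 40 + 30 - 8
= 62

|A ∪ B| = 62


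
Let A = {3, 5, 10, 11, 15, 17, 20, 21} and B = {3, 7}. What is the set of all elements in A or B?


A ∪ B = all elements in A or B (or both)
A = {3, 5, 10, 11, 15, 17, 20, 21}
B = {3, 7}
A ∪ B = {3, 5, 7, 10, 11, 15, 17, 20, 21}

A ∪ B = {3, 5, 7, 10, 11, 15, 17, 20, 21}


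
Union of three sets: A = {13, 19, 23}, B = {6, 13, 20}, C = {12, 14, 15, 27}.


A ∪ B = {6, 13, 19, 20, 23}
(A ∪ B) ∪ C = {6, 12, 13, 14, 15, 19, 20, 23, 27}

A ∪ B ∪ C = {6, 12, 13, 14, 15, 19, 20, 23, 27}


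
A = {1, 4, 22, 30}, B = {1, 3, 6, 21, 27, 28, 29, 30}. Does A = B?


Two sets are equal iff they have exactly the same elements.
A = {1, 4, 22, 30}
B = {1, 3, 6, 21, 27, 28, 29, 30}
Differences: {3, 4, 6, 21, 22, 27, 28, 29}
A ≠ B

No, A ≠ B


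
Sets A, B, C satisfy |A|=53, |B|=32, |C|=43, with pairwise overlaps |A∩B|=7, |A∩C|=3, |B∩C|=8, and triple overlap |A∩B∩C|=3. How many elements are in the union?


|A∪B∪C| = |A|+|B|+|C| - |A∩B|-|A∩C|-|B∩C| + |A∩B∩C|
= 53+32+43 - 7-3-8 + 3
= 128 - 18 + 3
= 113

|A ∪ B ∪ C| = 113


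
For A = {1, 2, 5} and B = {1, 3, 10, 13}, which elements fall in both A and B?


A = {1, 2, 5}
B = {1, 3, 10, 13}
Region: in both A and B
Elements: {1}

Elements in both A and B: {1}


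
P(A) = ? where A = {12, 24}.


|A| = 2, so |P(A)| = 2^2 = 4
Enumerate subsets by cardinality (0 to 2):
∅, {12}, {24}, {12, 24}

P(A) has 4 subsets: ∅, {12}, {24}, {12, 24}


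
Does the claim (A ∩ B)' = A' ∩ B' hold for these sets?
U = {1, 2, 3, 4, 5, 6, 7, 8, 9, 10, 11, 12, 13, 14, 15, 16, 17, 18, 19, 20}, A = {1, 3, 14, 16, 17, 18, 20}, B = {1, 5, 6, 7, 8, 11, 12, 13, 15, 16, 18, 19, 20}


LHS: A ∩ B = {1, 16, 18, 20}
(A ∩ B)' = U \ (A ∩ B) = {2, 3, 4, 5, 6, 7, 8, 9, 10, 11, 12, 13, 14, 15, 17, 19}
A' = {2, 4, 5, 6, 7, 8, 9, 10, 11, 12, 13, 15, 19}, B' = {2, 3, 4, 9, 10, 14, 17}
Claimed RHS: A' ∩ B' = {2, 4, 9, 10}
Identity is INVALID: LHS = {2, 3, 4, 5, 6, 7, 8, 9, 10, 11, 12, 13, 14, 15, 17, 19} but the RHS claimed here equals {2, 4, 9, 10}. The correct form is (A ∩ B)' = A' ∪ B'.

Identity is invalid: (A ∩ B)' = {2, 3, 4, 5, 6, 7, 8, 9, 10, 11, 12, 13, 14, 15, 17, 19} but A' ∩ B' = {2, 4, 9, 10}. The correct De Morgan law is (A ∩ B)' = A' ∪ B'.


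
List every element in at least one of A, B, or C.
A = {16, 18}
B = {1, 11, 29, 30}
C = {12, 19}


A ∪ B = {1, 11, 16, 18, 29, 30}
(A ∪ B) ∪ C = {1, 11, 12, 16, 18, 19, 29, 30}

A ∪ B ∪ C = {1, 11, 12, 16, 18, 19, 29, 30}


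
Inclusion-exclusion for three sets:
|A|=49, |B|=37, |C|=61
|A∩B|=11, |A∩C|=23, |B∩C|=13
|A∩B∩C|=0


|A∪B∪C| = |A|+|B|+|C| - |A∩B|-|A∩C|-|B∩C| + |A∩B∩C|
= 49+37+61 - 11-23-13 + 0
= 147 - 47 + 0
= 100

|A ∪ B ∪ C| = 100


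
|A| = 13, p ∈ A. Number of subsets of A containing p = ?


Subsets of A containing p correspond to subsets of A \ {p}, which has 12 elements.
Count = 2^(n-1) = 2^12
= 4096

Number of subsets containing p = 4096


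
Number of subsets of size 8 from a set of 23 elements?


C(n,k) = n! / (k!(n-k)!)
C(23,8) = 23! / (8!15!)
= 490314

C(23,8) = 490314


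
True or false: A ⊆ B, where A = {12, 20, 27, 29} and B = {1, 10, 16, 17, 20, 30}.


A ⊆ B means every element of A is in B.
Elements in A not in B: {12, 27, 29}
So A ⊄ B.

No, A ⊄ B


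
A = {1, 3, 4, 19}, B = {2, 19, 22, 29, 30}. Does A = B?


Two sets are equal iff they have exactly the same elements.
A = {1, 3, 4, 19}
B = {2, 19, 22, 29, 30}
Differences: {1, 2, 3, 4, 22, 29, 30}
A ≠ B

No, A ≠ B


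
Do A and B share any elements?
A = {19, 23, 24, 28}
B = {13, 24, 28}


Disjoint means A ∩ B = ∅.
A ∩ B = {24, 28}
A ∩ B ≠ ∅, so A and B are NOT disjoint.

Yes — A and B share the element(s) of A ∩ B = {24, 28}, so they are not disjoint


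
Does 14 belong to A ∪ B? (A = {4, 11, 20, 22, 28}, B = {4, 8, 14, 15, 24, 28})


A = {4, 11, 20, 22, 28}, B = {4, 8, 14, 15, 24, 28}
A ∪ B = all elements in A or B
A ∪ B = {4, 8, 11, 14, 15, 20, 22, 24, 28}
Checking if 14 ∈ A ∪ B
14 is in A ∪ B → True

14 ∈ A ∪ B


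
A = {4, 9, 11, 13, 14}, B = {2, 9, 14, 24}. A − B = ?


A \ B = elements in A but not in B
A = {4, 9, 11, 13, 14}
B = {2, 9, 14, 24}
Remove from A any elements in B
A \ B = {4, 11, 13}

A \ B = {4, 11, 13}


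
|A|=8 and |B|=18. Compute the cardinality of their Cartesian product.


|A × B| = |A| × |B|
= 8 × 18
= 144

|A × B| = 144


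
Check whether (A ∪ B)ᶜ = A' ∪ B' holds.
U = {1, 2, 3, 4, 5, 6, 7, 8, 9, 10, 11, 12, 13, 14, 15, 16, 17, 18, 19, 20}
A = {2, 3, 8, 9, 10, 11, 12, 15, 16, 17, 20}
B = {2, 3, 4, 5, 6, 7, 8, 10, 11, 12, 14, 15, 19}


LHS: A ∪ B = {2, 3, 4, 5, 6, 7, 8, 9, 10, 11, 12, 14, 15, 16, 17, 19, 20}
(A ∪ B)' = U \ (A ∪ B) = {1, 13, 18}
A' = {1, 4, 5, 6, 7, 13, 14, 18, 19}, B' = {1, 9, 13, 16, 17, 18, 20}
Claimed RHS: A' ∪ B' = {1, 4, 5, 6, 7, 9, 13, 14, 16, 17, 18, 19, 20}
Identity is INVALID: LHS = {1, 13, 18} but the RHS claimed here equals {1, 4, 5, 6, 7, 9, 13, 14, 16, 17, 18, 19, 20}. The correct form is (A ∪ B)' = A' ∩ B'.

Identity is invalid: (A ∪ B)' = {1, 13, 18} but A' ∪ B' = {1, 4, 5, 6, 7, 9, 13, 14, 16, 17, 18, 19, 20}. The correct De Morgan law is (A ∪ B)' = A' ∩ B'.


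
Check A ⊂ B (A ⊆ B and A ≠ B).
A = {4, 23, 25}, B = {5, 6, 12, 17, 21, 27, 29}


A ⊂ B requires: A ⊆ B AND A ≠ B.
A ⊆ B? No
A ⊄ B, so A is not a proper subset.

No, A is not a proper subset of B


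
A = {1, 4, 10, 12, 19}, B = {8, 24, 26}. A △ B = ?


A △ B = (A \ B) ∪ (B \ A) = elements in exactly one of A or B
A \ B = {1, 4, 10, 12, 19}
B \ A = {8, 24, 26}
A △ B = {1, 4, 8, 10, 12, 19, 24, 26}

A △ B = {1, 4, 8, 10, 12, 19, 24, 26}


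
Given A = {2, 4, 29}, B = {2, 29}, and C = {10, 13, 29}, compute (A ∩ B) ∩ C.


A ∩ B = {2, 29}
(A ∩ B) ∩ C = {29}

A ∩ B ∩ C = {29}


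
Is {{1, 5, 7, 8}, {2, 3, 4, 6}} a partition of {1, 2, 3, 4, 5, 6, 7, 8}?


A partition requires: (1) non-empty parts, (2) pairwise disjoint, (3) union = U
Parts: {1, 5, 7, 8}, {2, 3, 4, 6}
Union of parts: {1, 2, 3, 4, 5, 6, 7, 8}
U = {1, 2, 3, 4, 5, 6, 7, 8}
All non-empty? True
Pairwise disjoint? True
Covers U? True

Yes, valid partition


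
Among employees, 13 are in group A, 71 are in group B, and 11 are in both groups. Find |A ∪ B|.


|A ∪ B| = |A| + |B| - |A ∩ B|
= 13 + 71 - 11
= 73

|A ∪ B| = 73


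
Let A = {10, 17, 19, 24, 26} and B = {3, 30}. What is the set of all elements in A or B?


A ∪ B = all elements in A or B (or both)
A = {10, 17, 19, 24, 26}
B = {3, 30}
A ∪ B = {3, 10, 17, 19, 24, 26, 30}

A ∪ B = {3, 10, 17, 19, 24, 26, 30}


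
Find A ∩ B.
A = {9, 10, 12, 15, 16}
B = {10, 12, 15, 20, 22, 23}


A ∩ B = elements in both A and B
A = {9, 10, 12, 15, 16}
B = {10, 12, 15, 20, 22, 23}
A ∩ B = {10, 12, 15}

A ∩ B = {10, 12, 15}


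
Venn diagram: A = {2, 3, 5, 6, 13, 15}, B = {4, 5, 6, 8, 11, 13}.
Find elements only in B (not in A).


A = {2, 3, 5, 6, 13, 15}
B = {4, 5, 6, 8, 11, 13}
Region: only in B (not in A)
Elements: {4, 8, 11}

Elements only in B (not in A): {4, 8, 11}


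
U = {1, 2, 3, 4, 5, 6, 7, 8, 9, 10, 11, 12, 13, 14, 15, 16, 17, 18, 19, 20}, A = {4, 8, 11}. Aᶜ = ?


Aᶜ = U \ A = elements in U but not in A
U = {1, 2, 3, 4, 5, 6, 7, 8, 9, 10, 11, 12, 13, 14, 15, 16, 17, 18, 19, 20}
A = {4, 8, 11}
Aᶜ = {1, 2, 3, 5, 6, 7, 9, 10, 12, 13, 14, 15, 16, 17, 18, 19, 20}

Aᶜ = {1, 2, 3, 5, 6, 7, 9, 10, 12, 13, 14, 15, 16, 17, 18, 19, 20}


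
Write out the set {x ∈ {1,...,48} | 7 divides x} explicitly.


Checking each candidate:
Condition: multiples of 7 in {1,...,48}
Result = {7, 14, 21, 28, 35, 42}

{7, 14, 21, 28, 35, 42}


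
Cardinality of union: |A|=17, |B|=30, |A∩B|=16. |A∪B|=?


|A ∪ B| = |A| + |B| - |A ∩ B|
= 17 + 30 - 16
= 31

|A ∪ B| = 31


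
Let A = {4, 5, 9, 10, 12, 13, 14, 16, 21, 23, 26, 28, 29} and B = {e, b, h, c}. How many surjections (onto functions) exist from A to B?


n = |A| = 13, k = |B| = 4. Surjections via inclusion-exclusion:
S(n,k) = Σ(-1)^i × C(k,i) × (k-i)^n, i=0 to k
i=0: (-1)^0×C(4,0)×4^13 = 67108864
i=1: (-1)^1×C(4,1)×3^13 = -6377292
i=2: (-1)^2×C(4,2)×2^13 = 49152
i=3: (-1)^3×C(4,3)×1^13 = -4
i=4: (-1)^4×C(4,4)×0^13 = 0
Total = 60780720

Number of surjections = 60780720


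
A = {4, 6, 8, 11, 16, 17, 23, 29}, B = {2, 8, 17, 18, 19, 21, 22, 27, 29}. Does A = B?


Two sets are equal iff they have exactly the same elements.
A = {4, 6, 8, 11, 16, 17, 23, 29}
B = {2, 8, 17, 18, 19, 21, 22, 27, 29}
Differences: {2, 4, 6, 11, 16, 18, 19, 21, 22, 23, 27}
A ≠ B

No, A ≠ B


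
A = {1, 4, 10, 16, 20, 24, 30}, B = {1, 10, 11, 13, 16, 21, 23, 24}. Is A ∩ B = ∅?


Disjoint means A ∩ B = ∅.
A ∩ B = {1, 10, 16, 24}
A ∩ B ≠ ∅, so A and B are NOT disjoint.

No, A and B are not disjoint (A ∩ B = {1, 10, 16, 24})


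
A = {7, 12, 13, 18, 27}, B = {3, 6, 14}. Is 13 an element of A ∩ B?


A = {7, 12, 13, 18, 27}, B = {3, 6, 14}
A ∩ B = elements in both A and B
A ∩ B = ∅
Checking if 13 ∈ A ∩ B
13 is not in A ∩ B → False

13 ∉ A ∩ B


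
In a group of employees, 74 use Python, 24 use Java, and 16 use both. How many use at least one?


|A ∪ B| = |A| + |B| - |A ∩ B|
= 74 + 24 - 16
= 82

|A ∪ B| = 82


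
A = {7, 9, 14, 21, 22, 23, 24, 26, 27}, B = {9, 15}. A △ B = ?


A △ B = (A \ B) ∪ (B \ A) = elements in exactly one of A or B
A \ B = {7, 14, 21, 22, 23, 24, 26, 27}
B \ A = {15}
A △ B = {7, 14, 15, 21, 22, 23, 24, 26, 27}

A △ B = {7, 14, 15, 21, 22, 23, 24, 26, 27}


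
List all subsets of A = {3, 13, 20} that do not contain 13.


A subset of A that omits 13 is a subset of A \ {13}, so there are 2^(n-1) = 2^2 = 4 of them.
Subsets excluding 13: ∅, {3}, {20}, {3, 20}

Subsets excluding 13 (4 total): ∅, {3}, {20}, {3, 20}


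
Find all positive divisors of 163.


Checking each candidate:
Condition: positive divisors of 163
Result = {1, 163}

{1, 163}


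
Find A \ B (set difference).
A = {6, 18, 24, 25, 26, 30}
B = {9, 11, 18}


A \ B = elements in A but not in B
A = {6, 18, 24, 25, 26, 30}
B = {9, 11, 18}
Remove from A any elements in B
A \ B = {6, 24, 25, 26, 30}

A \ B = {6, 24, 25, 26, 30}


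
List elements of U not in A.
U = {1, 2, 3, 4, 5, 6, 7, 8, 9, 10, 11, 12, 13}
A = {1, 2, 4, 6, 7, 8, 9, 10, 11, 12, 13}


Aᶜ = U \ A = elements in U but not in A
U = {1, 2, 3, 4, 5, 6, 7, 8, 9, 10, 11, 12, 13}
A = {1, 2, 4, 6, 7, 8, 9, 10, 11, 12, 13}
Aᶜ = {3, 5}

Aᶜ = {3, 5}


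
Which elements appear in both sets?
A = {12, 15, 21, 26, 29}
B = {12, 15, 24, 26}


A ∩ B = elements in both A and B
A = {12, 15, 21, 26, 29}
B = {12, 15, 24, 26}
A ∩ B = {12, 15, 26}

A ∩ B = {12, 15, 26}


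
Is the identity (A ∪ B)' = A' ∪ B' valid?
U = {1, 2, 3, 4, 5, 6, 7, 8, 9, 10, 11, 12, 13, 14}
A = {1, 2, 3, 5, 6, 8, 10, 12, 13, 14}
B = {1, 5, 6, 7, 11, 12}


LHS: A ∪ B = {1, 2, 3, 5, 6, 7, 8, 10, 11, 12, 13, 14}
(A ∪ B)' = U \ (A ∪ B) = {4, 9}
A' = {4, 7, 9, 11}, B' = {2, 3, 4, 8, 9, 10, 13, 14}
Claimed RHS: A' ∪ B' = {2, 3, 4, 7, 8, 9, 10, 11, 13, 14}
Identity is INVALID: LHS = {4, 9} but the RHS claimed here equals {2, 3, 4, 7, 8, 9, 10, 11, 13, 14}. The correct form is (A ∪ B)' = A' ∩ B'.

Identity is invalid: (A ∪ B)' = {4, 9} but A' ∪ B' = {2, 3, 4, 7, 8, 9, 10, 11, 13, 14}. The correct De Morgan law is (A ∪ B)' = A' ∩ B'.


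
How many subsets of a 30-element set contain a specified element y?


Subsets of A containing y correspond to subsets of A \ {y}, which has 29 elements.
Count = 2^(n-1) = 2^29
= 536870912

Number of subsets containing y = 536870912


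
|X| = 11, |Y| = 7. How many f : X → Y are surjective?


n = |X| = 11, k = |Y| = 7. Surjections via inclusion-exclusion:
S(n,k) = Σ(-1)^i × C(k,i) × (k-i)^n, i=0 to k
i=0: (-1)^0×C(7,0)×7^11 = 1977326743
i=1: (-1)^1×C(7,1)×6^11 = -2539579392
i=2: (-1)^2×C(7,2)×5^11 = 1025390625
i=3: (-1)^3×C(7,3)×4^11 = -146800640
i=4: (-1)^4×C(7,4)×3^11 = 6200145
i=5: (-1)^5×C(7,5)×2^11 = -43008
i=6: (-1)^6×C(7,6)×1^11 = 7
i=7: (-1)^7×C(7,7)×0^11 = 0
Total = 322494480

Number of surjections = 322494480


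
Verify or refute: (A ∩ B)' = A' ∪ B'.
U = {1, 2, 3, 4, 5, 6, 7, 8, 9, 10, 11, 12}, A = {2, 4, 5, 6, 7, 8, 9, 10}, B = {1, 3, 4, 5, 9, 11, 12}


LHS: A ∩ B = {4, 5, 9}
(A ∩ B)' = U \ (A ∩ B) = {1, 2, 3, 6, 7, 8, 10, 11, 12}
A' = {1, 3, 11, 12}, B' = {2, 6, 7, 8, 10}
Claimed RHS: A' ∪ B' = {1, 2, 3, 6, 7, 8, 10, 11, 12}
Identity is VALID: LHS = RHS = {1, 2, 3, 6, 7, 8, 10, 11, 12} ✓

Identity is valid. (A ∩ B)' = A' ∪ B' = {1, 2, 3, 6, 7, 8, 10, 11, 12}


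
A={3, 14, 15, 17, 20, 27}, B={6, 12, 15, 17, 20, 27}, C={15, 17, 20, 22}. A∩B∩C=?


A ∩ B = {15, 17, 20, 27}
(A ∩ B) ∩ C = {15, 17, 20}

A ∩ B ∩ C = {15, 17, 20}


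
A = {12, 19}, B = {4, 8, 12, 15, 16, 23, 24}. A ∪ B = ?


A ∪ B = all elements in A or B (or both)
A = {12, 19}
B = {4, 8, 12, 15, 16, 23, 24}
A ∪ B = {4, 8, 12, 15, 16, 19, 23, 24}

A ∪ B = {4, 8, 12, 15, 16, 19, 23, 24}


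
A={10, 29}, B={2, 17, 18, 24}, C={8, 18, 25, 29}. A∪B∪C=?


A ∪ B = {2, 10, 17, 18, 24, 29}
(A ∪ B) ∪ C = {2, 8, 10, 17, 18, 24, 25, 29}

A ∪ B ∪ C = {2, 8, 10, 17, 18, 24, 25, 29}


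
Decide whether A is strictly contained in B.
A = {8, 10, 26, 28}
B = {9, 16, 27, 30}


A ⊂ B requires: A ⊆ B AND A ≠ B.
A ⊆ B? No
A ⊄ B, so A is not a proper subset.

No, A is not a proper subset of B


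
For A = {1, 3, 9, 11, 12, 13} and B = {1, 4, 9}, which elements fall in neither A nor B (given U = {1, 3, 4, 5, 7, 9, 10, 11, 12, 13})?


A = {1, 3, 9, 11, 12, 13}
B = {1, 4, 9}
Region: in neither A nor B (given U = {1, 3, 4, 5, 7, 9, 10, 11, 12, 13})
Elements: {5, 7, 10}

Elements in neither A nor B (given U = {1, 3, 4, 5, 7, 9, 10, 11, 12, 13}): {5, 7, 10}


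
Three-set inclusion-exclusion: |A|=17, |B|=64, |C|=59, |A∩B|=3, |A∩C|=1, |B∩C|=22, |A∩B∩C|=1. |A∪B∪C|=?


|A∪B∪C| = |A|+|B|+|C| - |A∩B|-|A∩C|-|B∩C| + |A∩B∩C|
= 17+64+59 - 3-1-22 + 1
= 140 - 26 + 1
= 115

|A ∪ B ∪ C| = 115


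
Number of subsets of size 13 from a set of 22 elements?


C(n,k) = n! / (k!(n-k)!)
C(22,13) = 22! / (13!9!)
= 497420

C(22,13) = 497420


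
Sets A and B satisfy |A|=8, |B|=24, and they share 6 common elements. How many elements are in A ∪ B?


|A ∪ B| = |A| + |B| - |A ∩ B|
= 8 + 24 - 6
= 26

|A ∪ B| = 26


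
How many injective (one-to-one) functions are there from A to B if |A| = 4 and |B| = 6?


An injection sends each of |A| = 4 inputs to a distinct output in B.
# injections = |B|·(|B|-1)·…·(|B|-|A|+1) = 6! / (6 - 4)!
= 6 × 5 × 4 × 3
= 360

Number of injections = 360


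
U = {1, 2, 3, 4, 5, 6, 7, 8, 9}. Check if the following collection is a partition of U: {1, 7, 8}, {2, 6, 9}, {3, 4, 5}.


A partition requires: (1) non-empty parts, (2) pairwise disjoint, (3) union = U
Parts: {1, 7, 8}, {2, 6, 9}, {3, 4, 5}
Union of parts: {1, 2, 3, 4, 5, 6, 7, 8, 9}
U = {1, 2, 3, 4, 5, 6, 7, 8, 9}
All non-empty? True
Pairwise disjoint? True
Covers U? True

Yes, valid partition


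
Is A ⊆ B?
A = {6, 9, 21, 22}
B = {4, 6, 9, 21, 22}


A ⊆ B means every element of A is in B.
All elements of A are in B.
So A ⊆ B.

Yes, A ⊆ B


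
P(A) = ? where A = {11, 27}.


|A| = 2, so |P(A)| = 2^2 = 4
Enumerate subsets by cardinality (0 to 2):
∅, {11}, {27}, {11, 27}

P(A) has 4 subsets: ∅, {11}, {27}, {11, 27}


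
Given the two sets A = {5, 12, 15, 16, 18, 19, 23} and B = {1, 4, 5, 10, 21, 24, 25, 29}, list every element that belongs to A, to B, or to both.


A ∪ B = all elements in A or B (or both)
A = {5, 12, 15, 16, 18, 19, 23}
B = {1, 4, 5, 10, 21, 24, 25, 29}
A ∪ B = {1, 4, 5, 10, 12, 15, 16, 18, 19, 21, 23, 24, 25, 29}

A ∪ B = {1, 4, 5, 10, 12, 15, 16, 18, 19, 21, 23, 24, 25, 29}


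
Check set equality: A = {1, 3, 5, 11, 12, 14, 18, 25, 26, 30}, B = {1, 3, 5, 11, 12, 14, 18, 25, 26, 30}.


Two sets are equal iff they have exactly the same elements.
A = {1, 3, 5, 11, 12, 14, 18, 25, 26, 30}
B = {1, 3, 5, 11, 12, 14, 18, 25, 26, 30}
Same elements → A = B

Yes, A = B


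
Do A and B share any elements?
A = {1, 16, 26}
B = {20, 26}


Disjoint means A ∩ B = ∅.
A ∩ B = {26}
A ∩ B ≠ ∅, so A and B are NOT disjoint.

Yes — A and B share the element(s) of A ∩ B = {26}, so they are not disjoint


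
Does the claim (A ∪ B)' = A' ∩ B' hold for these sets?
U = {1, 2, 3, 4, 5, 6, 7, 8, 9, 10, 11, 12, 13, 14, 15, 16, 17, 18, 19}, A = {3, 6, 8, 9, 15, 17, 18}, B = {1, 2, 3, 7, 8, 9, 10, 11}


LHS: A ∪ B = {1, 2, 3, 6, 7, 8, 9, 10, 11, 15, 17, 18}
(A ∪ B)' = U \ (A ∪ B) = {4, 5, 12, 13, 14, 16, 19}
A' = {1, 2, 4, 5, 7, 10, 11, 12, 13, 14, 16, 19}, B' = {4, 5, 6, 12, 13, 14, 15, 16, 17, 18, 19}
Claimed RHS: A' ∩ B' = {4, 5, 12, 13, 14, 16, 19}
Identity is VALID: LHS = RHS = {4, 5, 12, 13, 14, 16, 19} ✓

Identity is valid. (A ∪ B)' = A' ∩ B' = {4, 5, 12, 13, 14, 16, 19}


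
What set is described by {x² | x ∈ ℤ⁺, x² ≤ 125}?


Checking each candidate:
Condition: positive perfect squares ≤ 125
Result = {1, 4, 9, 16, 25, 36, 49, 64, 81, 100, 121}

{1, 4, 9, 16, 25, 36, 49, 64, 81, 100, 121}


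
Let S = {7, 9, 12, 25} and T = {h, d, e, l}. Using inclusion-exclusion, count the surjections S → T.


n = |S| = 4, k = |T| = 4. Surjections via inclusion-exclusion:
S(n,k) = Σ(-1)^i × C(k,i) × (k-i)^n, i=0 to k
i=0: (-1)^0×C(4,0)×4^4 = 256
i=1: (-1)^1×C(4,1)×3^4 = -324
i=2: (-1)^2×C(4,2)×2^4 = 96
i=3: (-1)^3×C(4,3)×1^4 = -4
i=4: (-1)^4×C(4,4)×0^4 = 0
Total = 24

Number of surjections = 24


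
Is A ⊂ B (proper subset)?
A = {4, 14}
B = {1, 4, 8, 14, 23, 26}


A ⊂ B requires: A ⊆ B AND A ≠ B.
A ⊆ B? Yes
A = B? No
A ⊂ B: Yes (A is a proper subset of B)

Yes, A ⊂ B


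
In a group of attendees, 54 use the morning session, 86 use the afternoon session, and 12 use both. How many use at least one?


|A ∪ B| = |A| + |B| - |A ∩ B|
= 54 + 86 - 12
= 128

|A ∪ B| = 128


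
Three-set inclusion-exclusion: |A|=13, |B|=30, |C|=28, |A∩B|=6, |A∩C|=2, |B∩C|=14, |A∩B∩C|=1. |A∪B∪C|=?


|A∪B∪C| = |A|+|B|+|C| - |A∩B|-|A∩C|-|B∩C| + |A∩B∩C|
= 13+30+28 - 6-2-14 + 1
= 71 - 22 + 1
= 50

|A ∪ B ∪ C| = 50


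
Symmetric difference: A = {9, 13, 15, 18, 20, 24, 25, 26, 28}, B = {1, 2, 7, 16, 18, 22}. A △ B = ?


A △ B = (A \ B) ∪ (B \ A) = elements in exactly one of A or B
A \ B = {9, 13, 15, 20, 24, 25, 26, 28}
B \ A = {1, 2, 7, 16, 22}
A △ B = {1, 2, 7, 9, 13, 15, 16, 20, 22, 24, 25, 26, 28}

A △ B = {1, 2, 7, 9, 13, 15, 16, 20, 22, 24, 25, 26, 28}


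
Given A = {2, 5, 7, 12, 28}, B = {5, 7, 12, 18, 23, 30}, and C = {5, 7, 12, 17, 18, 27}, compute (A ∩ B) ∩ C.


A ∩ B = {5, 7, 12}
(A ∩ B) ∩ C = {5, 7, 12}

A ∩ B ∩ C = {5, 7, 12}


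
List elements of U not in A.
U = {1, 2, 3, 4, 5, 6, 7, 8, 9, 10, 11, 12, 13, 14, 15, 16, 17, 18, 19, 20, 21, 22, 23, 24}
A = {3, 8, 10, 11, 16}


Aᶜ = U \ A = elements in U but not in A
U = {1, 2, 3, 4, 5, 6, 7, 8, 9, 10, 11, 12, 13, 14, 15, 16, 17, 18, 19, 20, 21, 22, 23, 24}
A = {3, 8, 10, 11, 16}
Aᶜ = {1, 2, 4, 5, 6, 7, 9, 12, 13, 14, 15, 17, 18, 19, 20, 21, 22, 23, 24}

Aᶜ = {1, 2, 4, 5, 6, 7, 9, 12, 13, 14, 15, 17, 18, 19, 20, 21, 22, 23, 24}


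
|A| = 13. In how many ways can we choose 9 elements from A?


C(n,k) = n! / (k!(n-k)!)
C(13,9) = 13! / (9!4!)
= 715

C(13,9) = 715


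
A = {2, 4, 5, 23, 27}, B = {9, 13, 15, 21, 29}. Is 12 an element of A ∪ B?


A = {2, 4, 5, 23, 27}, B = {9, 13, 15, 21, 29}
A ∪ B = all elements in A or B
A ∪ B = {2, 4, 5, 9, 13, 15, 21, 23, 27, 29}
Checking if 12 ∈ A ∪ B
12 is not in A ∪ B → False

12 ∉ A ∪ B


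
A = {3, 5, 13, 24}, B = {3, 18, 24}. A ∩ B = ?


A ∩ B = elements in both A and B
A = {3, 5, 13, 24}
B = {3, 18, 24}
A ∩ B = {3, 24}

A ∩ B = {3, 24}


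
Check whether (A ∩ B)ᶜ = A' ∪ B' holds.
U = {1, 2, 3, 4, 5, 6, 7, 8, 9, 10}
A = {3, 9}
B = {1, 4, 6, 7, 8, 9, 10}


LHS: A ∩ B = {9}
(A ∩ B)' = U \ (A ∩ B) = {1, 2, 3, 4, 5, 6, 7, 8, 10}
A' = {1, 2, 4, 5, 6, 7, 8, 10}, B' = {2, 3, 5}
Claimed RHS: A' ∪ B' = {1, 2, 3, 4, 5, 6, 7, 8, 10}
Identity is VALID: LHS = RHS = {1, 2, 3, 4, 5, 6, 7, 8, 10} ✓

Identity is valid. (A ∩ B)' = A' ∪ B' = {1, 2, 3, 4, 5, 6, 7, 8, 10}


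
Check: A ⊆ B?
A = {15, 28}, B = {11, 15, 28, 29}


A ⊆ B means every element of A is in B.
All elements of A are in B.
So A ⊆ B.

Yes, A ⊆ B


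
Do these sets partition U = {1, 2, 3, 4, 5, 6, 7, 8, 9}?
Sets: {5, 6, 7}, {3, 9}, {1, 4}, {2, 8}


A partition requires: (1) non-empty parts, (2) pairwise disjoint, (3) union = U
Parts: {5, 6, 7}, {3, 9}, {1, 4}, {2, 8}
Union of parts: {1, 2, 3, 4, 5, 6, 7, 8, 9}
U = {1, 2, 3, 4, 5, 6, 7, 8, 9}
All non-empty? True
Pairwise disjoint? True
Covers U? True

Yes, valid partition


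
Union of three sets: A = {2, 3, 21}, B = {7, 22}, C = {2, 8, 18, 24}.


A ∪ B = {2, 3, 7, 21, 22}
(A ∪ B) ∪ C = {2, 3, 7, 8, 18, 21, 22, 24}

A ∪ B ∪ C = {2, 3, 7, 8, 18, 21, 22, 24}


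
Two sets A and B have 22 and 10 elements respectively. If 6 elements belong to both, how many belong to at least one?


|A ∪ B| = |A| + |B| - |A ∩ B|
= 22 + 10 - 6
= 26

|A ∪ B| = 26


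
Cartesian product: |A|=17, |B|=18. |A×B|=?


|A × B| = |A| × |B|
= 17 × 18
= 306

|A × B| = 306


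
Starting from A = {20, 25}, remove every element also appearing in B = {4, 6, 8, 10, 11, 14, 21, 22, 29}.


A \ B = elements in A but not in B
A = {20, 25}
B = {4, 6, 8, 10, 11, 14, 21, 22, 29}
Remove from A any elements in B
A \ B = {20, 25}

A \ B = {20, 25}


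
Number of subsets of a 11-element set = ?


Number of subsets = 2^n
= 2^11
= 2048

|P(A)| = 2048


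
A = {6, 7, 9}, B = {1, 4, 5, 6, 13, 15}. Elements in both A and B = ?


A = {6, 7, 9}
B = {1, 4, 5, 6, 13, 15}
Region: in both A and B
Elements: {6}

Elements in both A and B: {6}


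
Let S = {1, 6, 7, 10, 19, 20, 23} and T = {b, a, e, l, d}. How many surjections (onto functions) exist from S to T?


n = |S| = 7, k = |T| = 5. Surjections via inclusion-exclusion:
S(n,k) = Σ(-1)^i × C(k,i) × (k-i)^n, i=0 to k
i=0: (-1)^0×C(5,0)×5^7 = 78125
i=1: (-1)^1×C(5,1)×4^7 = -81920
i=2: (-1)^2×C(5,2)×3^7 = 21870
i=3: (-1)^3×C(5,3)×2^7 = -1280
i=4: (-1)^4×C(5,4)×1^7 = 5
i=5: (-1)^5×C(5,5)×0^7 = 0
Total = 16800

Number of surjections = 16800


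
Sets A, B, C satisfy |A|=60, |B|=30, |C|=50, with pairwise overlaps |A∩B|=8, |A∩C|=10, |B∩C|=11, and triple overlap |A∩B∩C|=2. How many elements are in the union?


|A∪B∪C| = |A|+|B|+|C| - |A∩B|-|A∩C|-|B∩C| + |A∩B∩C|
= 60+30+50 - 8-10-11 + 2
= 140 - 29 + 2
= 113

|A ∪ B ∪ C| = 113


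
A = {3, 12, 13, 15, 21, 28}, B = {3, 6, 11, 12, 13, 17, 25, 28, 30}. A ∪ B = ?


A ∪ B = all elements in A or B (or both)
A = {3, 12, 13, 15, 21, 28}
B = {3, 6, 11, 12, 13, 17, 25, 28, 30}
A ∪ B = {3, 6, 11, 12, 13, 15, 17, 21, 25, 28, 30}

A ∪ B = {3, 6, 11, 12, 13, 15, 17, 21, 25, 28, 30}


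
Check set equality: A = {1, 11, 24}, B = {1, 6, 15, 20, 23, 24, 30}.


Two sets are equal iff they have exactly the same elements.
A = {1, 11, 24}
B = {1, 6, 15, 20, 23, 24, 30}
Differences: {6, 11, 15, 20, 23, 30}
A ≠ B

No, A ≠ B


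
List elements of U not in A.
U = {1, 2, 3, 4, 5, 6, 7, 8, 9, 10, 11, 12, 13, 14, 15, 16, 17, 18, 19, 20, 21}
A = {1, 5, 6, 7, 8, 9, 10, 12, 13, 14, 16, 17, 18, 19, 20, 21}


Aᶜ = U \ A = elements in U but not in A
U = {1, 2, 3, 4, 5, 6, 7, 8, 9, 10, 11, 12, 13, 14, 15, 16, 17, 18, 19, 20, 21}
A = {1, 5, 6, 7, 8, 9, 10, 12, 13, 14, 16, 17, 18, 19, 20, 21}
Aᶜ = {2, 3, 4, 11, 15}

Aᶜ = {2, 3, 4, 11, 15}


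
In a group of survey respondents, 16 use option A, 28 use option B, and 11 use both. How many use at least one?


|A ∪ B| = |A| + |B| - |A ∩ B|
= 16 + 28 - 11
= 33

|A ∪ B| = 33


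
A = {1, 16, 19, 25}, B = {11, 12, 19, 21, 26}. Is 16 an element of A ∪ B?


A = {1, 16, 19, 25}, B = {11, 12, 19, 21, 26}
A ∪ B = all elements in A or B
A ∪ B = {1, 11, 12, 16, 19, 21, 25, 26}
Checking if 16 ∈ A ∪ B
16 is in A ∪ B → True

16 ∈ A ∪ B


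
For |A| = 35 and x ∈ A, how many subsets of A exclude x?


Subsets of A avoiding x are subsets of A \ {x}, which has 34 elements.
Count = 2^(n-1) = 2^34
= 17179869184

Number of subsets avoiding x = 17179869184


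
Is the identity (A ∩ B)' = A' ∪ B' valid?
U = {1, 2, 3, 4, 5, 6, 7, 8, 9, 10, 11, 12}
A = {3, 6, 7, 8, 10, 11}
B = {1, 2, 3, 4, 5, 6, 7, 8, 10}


LHS: A ∩ B = {3, 6, 7, 8, 10}
(A ∩ B)' = U \ (A ∩ B) = {1, 2, 4, 5, 9, 11, 12}
A' = {1, 2, 4, 5, 9, 12}, B' = {9, 11, 12}
Claimed RHS: A' ∪ B' = {1, 2, 4, 5, 9, 11, 12}
Identity is VALID: LHS = RHS = {1, 2, 4, 5, 9, 11, 12} ✓

Identity is valid. (A ∩ B)' = A' ∪ B' = {1, 2, 4, 5, 9, 11, 12}


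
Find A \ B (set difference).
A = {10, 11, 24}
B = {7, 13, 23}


A \ B = elements in A but not in B
A = {10, 11, 24}
B = {7, 13, 23}
Remove from A any elements in B
A \ B = {10, 11, 24}

A \ B = {10, 11, 24}


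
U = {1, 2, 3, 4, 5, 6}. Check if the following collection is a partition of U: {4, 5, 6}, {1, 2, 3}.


A partition requires: (1) non-empty parts, (2) pairwise disjoint, (3) union = U
Parts: {4, 5, 6}, {1, 2, 3}
Union of parts: {1, 2, 3, 4, 5, 6}
U = {1, 2, 3, 4, 5, 6}
All non-empty? True
Pairwise disjoint? True
Covers U? True

Yes, valid partition


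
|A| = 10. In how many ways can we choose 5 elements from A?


C(n,k) = n! / (k!(n-k)!)
C(10,5) = 10! / (5!5!)
= 252

C(10,5) = 252


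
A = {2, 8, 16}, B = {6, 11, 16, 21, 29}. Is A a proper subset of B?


A ⊂ B requires: A ⊆ B AND A ≠ B.
A ⊆ B? No
A ⊄ B, so A is not a proper subset.

No, A is not a proper subset of B


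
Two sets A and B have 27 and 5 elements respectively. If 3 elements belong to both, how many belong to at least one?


|A ∪ B| = |A| + |B| - |A ∩ B|
= 27 + 5 - 3
= 29

|A ∪ B| = 29


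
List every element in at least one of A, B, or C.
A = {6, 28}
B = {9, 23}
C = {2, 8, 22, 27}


A ∪ B = {6, 9, 23, 28}
(A ∪ B) ∪ C = {2, 6, 8, 9, 22, 23, 27, 28}

A ∪ B ∪ C = {2, 6, 8, 9, 22, 23, 27, 28}


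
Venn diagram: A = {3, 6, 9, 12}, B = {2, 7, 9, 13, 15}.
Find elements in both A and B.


A = {3, 6, 9, 12}
B = {2, 7, 9, 13, 15}
Region: in both A and B
Elements: {9}

Elements in both A and B: {9}


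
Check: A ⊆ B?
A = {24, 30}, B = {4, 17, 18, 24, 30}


A ⊆ B means every element of A is in B.
All elements of A are in B.
So A ⊆ B.

Yes, A ⊆ B


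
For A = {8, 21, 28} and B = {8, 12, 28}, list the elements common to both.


A ∩ B = elements in both A and B
A = {8, 21, 28}
B = {8, 12, 28}
A ∩ B = {8, 28}

A ∩ B = {8, 28}


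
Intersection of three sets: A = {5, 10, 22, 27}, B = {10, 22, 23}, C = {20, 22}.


A ∩ B = {10, 22}
(A ∩ B) ∩ C = {22}

A ∩ B ∩ C = {22}


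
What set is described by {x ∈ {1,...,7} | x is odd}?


Checking each candidate:
Condition: odd numbers in {1,...,7}
Result = {1, 3, 5, 7}

{1, 3, 5, 7}


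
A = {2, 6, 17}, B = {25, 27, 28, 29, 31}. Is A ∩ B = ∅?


Disjoint means A ∩ B = ∅.
A ∩ B = ∅
A ∩ B = ∅, so A and B are disjoint.

Yes, A and B are disjoint


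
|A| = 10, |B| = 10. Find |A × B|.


|A × B| = |A| × |B|
= 10 × 10
= 100

|A × B| = 100


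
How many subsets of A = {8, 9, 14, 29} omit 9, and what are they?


A subset of A that omits 9 is a subset of A \ {9}, so there are 2^(n-1) = 2^3 = 8 of them.
Subsets excluding 9: ∅, {8}, {14}, {29}, {8, 14}, {8, 29}, {14, 29}, {8, 14, 29}

Subsets excluding 9 (8 total): ∅, {8}, {14}, {29}, {8, 14}, {8, 29}, {14, 29}, {8, 14, 29}


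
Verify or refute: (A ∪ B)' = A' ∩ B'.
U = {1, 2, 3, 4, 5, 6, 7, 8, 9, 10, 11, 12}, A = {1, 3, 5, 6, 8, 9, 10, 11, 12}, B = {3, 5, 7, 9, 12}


LHS: A ∪ B = {1, 3, 5, 6, 7, 8, 9, 10, 11, 12}
(A ∪ B)' = U \ (A ∪ B) = {2, 4}
A' = {2, 4, 7}, B' = {1, 2, 4, 6, 8, 10, 11}
Claimed RHS: A' ∩ B' = {2, 4}
Identity is VALID: LHS = RHS = {2, 4} ✓

Identity is valid. (A ∪ B)' = A' ∩ B' = {2, 4}


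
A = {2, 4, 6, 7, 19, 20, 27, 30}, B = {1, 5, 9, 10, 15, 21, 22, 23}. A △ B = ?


A △ B = (A \ B) ∪ (B \ A) = elements in exactly one of A or B
A \ B = {2, 4, 6, 7, 19, 20, 27, 30}
B \ A = {1, 5, 9, 10, 15, 21, 22, 23}
A △ B = {1, 2, 4, 5, 6, 7, 9, 10, 15, 19, 20, 21, 22, 23, 27, 30}

A △ B = {1, 2, 4, 5, 6, 7, 9, 10, 15, 19, 20, 21, 22, 23, 27, 30}


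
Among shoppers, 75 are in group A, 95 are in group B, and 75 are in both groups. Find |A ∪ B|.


|A ∪ B| = |A| + |B| - |A ∩ B|
= 75 + 95 - 75
= 95

|A ∪ B| = 95


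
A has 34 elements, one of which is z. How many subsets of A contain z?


Subsets of A containing z correspond to subsets of A \ {z}, which has 33 elements.
Count = 2^(n-1) = 2^33
= 8589934592

Number of subsets containing z = 8589934592


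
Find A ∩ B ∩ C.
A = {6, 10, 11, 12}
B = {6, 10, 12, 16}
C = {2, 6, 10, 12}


A ∩ B = {6, 10, 12}
(A ∩ B) ∩ C = {6, 10, 12}

A ∩ B ∩ C = {6, 10, 12}


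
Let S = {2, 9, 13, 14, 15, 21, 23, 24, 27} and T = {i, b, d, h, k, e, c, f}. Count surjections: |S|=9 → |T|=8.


n = |S| = 9, k = |T| = 8. Surjections via inclusion-exclusion:
S(n,k) = Σ(-1)^i × C(k,i) × (k-i)^n, i=0 to k
i=0: (-1)^0×C(8,0)×8^9 = 134217728
i=1: (-1)^1×C(8,1)×7^9 = -322828856
i=2: (-1)^2×C(8,2)×6^9 = 282175488
i=3: (-1)^3×C(8,3)×5^9 = -109375000
i=4: (-1)^4×C(8,4)×4^9 = 18350080
i=5: (-1)^5×C(8,5)×3^9 = -1102248
i=6: (-1)^6×C(8,6)×2^9 = 14336
i=7: (-1)^7×C(8,7)×1^9 = -8
i=8: (-1)^8×C(8,8)×0^9 = 0
Total = 1451520

Number of surjections = 1451520


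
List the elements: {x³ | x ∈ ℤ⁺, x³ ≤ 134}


Checking each candidate:
Condition: positive perfect cubes ≤ 134
Result = {1, 8, 27, 64, 125}

{1, 8, 27, 64, 125}


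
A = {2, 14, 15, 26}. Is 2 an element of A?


A = {2, 14, 15, 26}
Checking if 2 is in A
2 is in A → True

2 ∈ A


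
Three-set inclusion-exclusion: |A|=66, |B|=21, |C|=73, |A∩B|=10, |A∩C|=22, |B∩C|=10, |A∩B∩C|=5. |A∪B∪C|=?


|A∪B∪C| = |A|+|B|+|C| - |A∩B|-|A∩C|-|B∩C| + |A∩B∩C|
= 66+21+73 - 10-22-10 + 5
= 160 - 42 + 5
= 123

|A ∪ B ∪ C| = 123


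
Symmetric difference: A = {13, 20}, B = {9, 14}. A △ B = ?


A △ B = (A \ B) ∪ (B \ A) = elements in exactly one of A or B
A \ B = {13, 20}
B \ A = {9, 14}
A △ B = {9, 13, 14, 20}

A △ B = {9, 13, 14, 20}


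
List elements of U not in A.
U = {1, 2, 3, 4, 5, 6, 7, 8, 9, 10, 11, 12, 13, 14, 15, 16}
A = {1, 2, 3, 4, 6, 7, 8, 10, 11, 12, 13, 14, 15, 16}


Aᶜ = U \ A = elements in U but not in A
U = {1, 2, 3, 4, 5, 6, 7, 8, 9, 10, 11, 12, 13, 14, 15, 16}
A = {1, 2, 3, 4, 6, 7, 8, 10, 11, 12, 13, 14, 15, 16}
Aᶜ = {5, 9}

Aᶜ = {5, 9}


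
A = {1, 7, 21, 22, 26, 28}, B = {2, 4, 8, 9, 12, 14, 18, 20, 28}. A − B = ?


A \ B = elements in A but not in B
A = {1, 7, 21, 22, 26, 28}
B = {2, 4, 8, 9, 12, 14, 18, 20, 28}
Remove from A any elements in B
A \ B = {1, 7, 21, 22, 26}

A \ B = {1, 7, 21, 22, 26}


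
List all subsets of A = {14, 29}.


|A| = 2, so |P(A)| = 2^2 = 4
Enumerate subsets by cardinality (0 to 2):
∅, {14}, {29}, {14, 29}

P(A) has 4 subsets: ∅, {14}, {29}, {14, 29}


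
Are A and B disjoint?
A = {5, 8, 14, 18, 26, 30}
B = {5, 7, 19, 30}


Disjoint means A ∩ B = ∅.
A ∩ B = {5, 30}
A ∩ B ≠ ∅, so A and B are NOT disjoint.

No, A and B are not disjoint (A ∩ B = {5, 30})


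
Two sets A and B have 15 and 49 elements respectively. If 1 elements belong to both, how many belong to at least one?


|A ∪ B| = |A| + |B| - |A ∩ B|
= 15 + 49 - 1
= 63

|A ∪ B| = 63


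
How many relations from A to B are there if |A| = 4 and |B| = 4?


A relation from A to B is any subset of A × B.
|A × B| = 4 × 4 = 16
# relations = 2^|A × B| = 2^16 = 65536

Number of relations = 65536


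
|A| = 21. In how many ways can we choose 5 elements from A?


C(n,k) = n! / (k!(n-k)!)
C(21,5) = 21! / (5!16!)
= 20349

C(21,5) = 20349


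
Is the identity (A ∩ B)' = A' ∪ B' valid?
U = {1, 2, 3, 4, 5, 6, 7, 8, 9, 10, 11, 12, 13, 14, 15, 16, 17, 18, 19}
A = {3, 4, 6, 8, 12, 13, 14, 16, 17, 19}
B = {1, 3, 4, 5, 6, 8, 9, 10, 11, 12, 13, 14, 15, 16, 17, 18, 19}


LHS: A ∩ B = {3, 4, 6, 8, 12, 13, 14, 16, 17, 19}
(A ∩ B)' = U \ (A ∩ B) = {1, 2, 5, 7, 9, 10, 11, 15, 18}
A' = {1, 2, 5, 7, 9, 10, 11, 15, 18}, B' = {2, 7}
Claimed RHS: A' ∪ B' = {1, 2, 5, 7, 9, 10, 11, 15, 18}
Identity is VALID: LHS = RHS = {1, 2, 5, 7, 9, 10, 11, 15, 18} ✓

Identity is valid. (A ∩ B)' = A' ∪ B' = {1, 2, 5, 7, 9, 10, 11, 15, 18}


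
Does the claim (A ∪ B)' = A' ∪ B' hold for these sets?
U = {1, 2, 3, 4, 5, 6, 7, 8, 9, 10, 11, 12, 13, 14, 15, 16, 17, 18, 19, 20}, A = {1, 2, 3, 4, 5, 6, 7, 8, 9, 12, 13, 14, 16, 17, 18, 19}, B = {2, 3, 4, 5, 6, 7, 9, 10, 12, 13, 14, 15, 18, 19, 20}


LHS: A ∪ B = {1, 2, 3, 4, 5, 6, 7, 8, 9, 10, 12, 13, 14, 15, 16, 17, 18, 19, 20}
(A ∪ B)' = U \ (A ∪ B) = {11}
A' = {10, 11, 15, 20}, B' = {1, 8, 11, 16, 17}
Claimed RHS: A' ∪ B' = {1, 8, 10, 11, 15, 16, 17, 20}
Identity is INVALID: LHS = {11} but the RHS claimed here equals {1, 8, 10, 11, 15, 16, 17, 20}. The correct form is (A ∪ B)' = A' ∩ B'.

Identity is invalid: (A ∪ B)' = {11} but A' ∪ B' = {1, 8, 10, 11, 15, 16, 17, 20}. The correct De Morgan law is (A ∪ B)' = A' ∩ B'.


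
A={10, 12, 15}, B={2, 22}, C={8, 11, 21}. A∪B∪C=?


A ∪ B = {2, 10, 12, 15, 22}
(A ∪ B) ∪ C = {2, 8, 10, 11, 12, 15, 21, 22}

A ∪ B ∪ C = {2, 8, 10, 11, 12, 15, 21, 22}


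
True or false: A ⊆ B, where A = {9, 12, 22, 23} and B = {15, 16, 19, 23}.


A ⊆ B means every element of A is in B.
Elements in A not in B: {9, 12, 22}
So A ⊄ B.

No, A ⊄ B


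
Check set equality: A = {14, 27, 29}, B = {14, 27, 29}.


Two sets are equal iff they have exactly the same elements.
A = {14, 27, 29}
B = {14, 27, 29}
Same elements → A = B

Yes, A = B


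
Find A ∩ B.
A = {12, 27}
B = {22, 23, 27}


A ∩ B = elements in both A and B
A = {12, 27}
B = {22, 23, 27}
A ∩ B = {27}

A ∩ B = {27}


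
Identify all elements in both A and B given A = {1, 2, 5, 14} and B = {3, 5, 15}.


A = {1, 2, 5, 14}
B = {3, 5, 15}
Region: in both A and B
Elements: {5}

Elements in both A and B: {5}


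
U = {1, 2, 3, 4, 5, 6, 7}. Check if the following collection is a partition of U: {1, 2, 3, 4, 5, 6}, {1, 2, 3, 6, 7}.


A partition requires: (1) non-empty parts, (2) pairwise disjoint, (3) union = U
Parts: {1, 2, 3, 4, 5, 6}, {1, 2, 3, 6, 7}
Union of parts: {1, 2, 3, 4, 5, 6, 7}
U = {1, 2, 3, 4, 5, 6, 7}
All non-empty? True
Pairwise disjoint? False
Covers U? True

No, not a valid partition
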